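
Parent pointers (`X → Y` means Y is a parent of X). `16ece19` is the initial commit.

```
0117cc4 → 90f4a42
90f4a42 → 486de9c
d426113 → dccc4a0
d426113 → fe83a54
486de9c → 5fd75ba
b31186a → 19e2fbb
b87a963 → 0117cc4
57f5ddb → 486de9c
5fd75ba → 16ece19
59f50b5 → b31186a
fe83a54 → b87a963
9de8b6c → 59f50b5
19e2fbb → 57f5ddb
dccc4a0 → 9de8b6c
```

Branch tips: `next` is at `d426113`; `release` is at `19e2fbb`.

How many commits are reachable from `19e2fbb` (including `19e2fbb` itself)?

Walking parent pointers from 19e2fbb: reachable set = {16ece19, 19e2fbb, 486de9c, 57f5ddb, 5fd75ba}.
That is 5 commits.

5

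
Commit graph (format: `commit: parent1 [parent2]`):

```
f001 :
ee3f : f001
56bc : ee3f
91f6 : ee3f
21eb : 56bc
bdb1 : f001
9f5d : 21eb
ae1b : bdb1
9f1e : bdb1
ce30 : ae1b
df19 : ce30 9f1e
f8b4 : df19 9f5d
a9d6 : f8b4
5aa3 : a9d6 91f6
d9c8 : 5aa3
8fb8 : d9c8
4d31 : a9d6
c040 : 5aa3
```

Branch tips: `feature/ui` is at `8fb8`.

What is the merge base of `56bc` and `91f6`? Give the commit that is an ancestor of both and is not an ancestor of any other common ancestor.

ee3f

Ancestors of 56bc: {56bc, ee3f, f001}.
Ancestors of 91f6: {91f6, ee3f, f001}.
Common ancestors: {ee3f, f001}.
Among these, ee3f is not an ancestor of any other common ancestor — it is the merge base.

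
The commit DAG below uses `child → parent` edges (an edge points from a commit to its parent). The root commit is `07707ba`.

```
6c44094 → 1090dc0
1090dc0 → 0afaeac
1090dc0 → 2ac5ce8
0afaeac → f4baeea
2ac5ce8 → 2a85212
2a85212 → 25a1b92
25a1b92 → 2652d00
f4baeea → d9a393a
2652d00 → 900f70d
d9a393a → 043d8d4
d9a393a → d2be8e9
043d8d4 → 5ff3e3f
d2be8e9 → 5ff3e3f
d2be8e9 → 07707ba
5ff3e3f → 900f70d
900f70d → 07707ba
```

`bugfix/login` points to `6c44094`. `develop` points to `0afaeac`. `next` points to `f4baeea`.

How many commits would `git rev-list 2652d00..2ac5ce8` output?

Reachable from 2ac5ce8: {07707ba, 25a1b92, 2652d00, 2a85212, 2ac5ce8, 900f70d}.
Reachable from 2652d00: {07707ba, 2652d00, 900f70d}.
In 2ac5ce8's history but not 2652d00's: {25a1b92, 2a85212, 2ac5ce8} — 3 commits.

3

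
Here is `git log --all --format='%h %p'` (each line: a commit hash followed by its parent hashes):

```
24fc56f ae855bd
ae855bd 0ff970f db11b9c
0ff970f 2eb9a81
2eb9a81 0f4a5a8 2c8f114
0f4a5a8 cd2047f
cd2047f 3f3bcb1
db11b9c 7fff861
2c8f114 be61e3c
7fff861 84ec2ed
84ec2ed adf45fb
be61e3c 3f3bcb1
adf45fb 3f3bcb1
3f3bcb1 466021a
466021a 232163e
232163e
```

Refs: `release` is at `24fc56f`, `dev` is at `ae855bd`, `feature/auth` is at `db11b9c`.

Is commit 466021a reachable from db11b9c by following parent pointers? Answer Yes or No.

Yes

Ancestors of db11b9c (commits reachable by following parents): {232163e, 3f3bcb1, 466021a, 7fff861, 84ec2ed, adf45fb, db11b9c}.
466021a is in that set, so it is an ancestor of db11b9c.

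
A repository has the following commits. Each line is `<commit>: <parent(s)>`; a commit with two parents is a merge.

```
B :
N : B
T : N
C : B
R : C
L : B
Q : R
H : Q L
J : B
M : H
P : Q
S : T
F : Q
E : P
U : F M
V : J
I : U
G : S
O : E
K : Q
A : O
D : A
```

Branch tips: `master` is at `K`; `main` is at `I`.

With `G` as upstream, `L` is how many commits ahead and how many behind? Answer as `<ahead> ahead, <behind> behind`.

1 ahead, 4 behind

Reachable from L: {B, L}.
Reachable from G: {B, G, N, S, T}.
Only in L's history (ahead): {L} — 1.
Only in G's history (behind): {G, N, S, T} — 4.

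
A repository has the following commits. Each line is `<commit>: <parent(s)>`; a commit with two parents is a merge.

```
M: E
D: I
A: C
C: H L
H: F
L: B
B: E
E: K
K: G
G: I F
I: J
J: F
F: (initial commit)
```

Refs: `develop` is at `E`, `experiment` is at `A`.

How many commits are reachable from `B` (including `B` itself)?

Walking parent pointers from B: reachable set = {B, E, F, G, I, J, K}.
That is 7 commits.

7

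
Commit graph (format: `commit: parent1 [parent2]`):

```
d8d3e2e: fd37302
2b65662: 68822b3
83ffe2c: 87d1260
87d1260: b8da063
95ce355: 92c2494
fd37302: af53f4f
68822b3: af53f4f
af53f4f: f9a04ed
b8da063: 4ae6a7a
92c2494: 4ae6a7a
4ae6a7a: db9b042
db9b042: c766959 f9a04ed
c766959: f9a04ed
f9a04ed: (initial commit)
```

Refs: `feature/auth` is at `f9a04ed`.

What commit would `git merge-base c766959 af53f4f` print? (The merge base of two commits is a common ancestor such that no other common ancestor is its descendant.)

f9a04ed

Ancestors of c766959: {c766959, f9a04ed}.
Ancestors of af53f4f: {af53f4f, f9a04ed}.
Common ancestors: {f9a04ed}.
The only common ancestor is f9a04ed, so it is the merge base.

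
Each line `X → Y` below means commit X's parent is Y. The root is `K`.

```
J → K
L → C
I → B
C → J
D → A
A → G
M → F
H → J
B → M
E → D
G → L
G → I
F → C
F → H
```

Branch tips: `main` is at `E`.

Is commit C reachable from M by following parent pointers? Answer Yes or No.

Ancestors of M (commits reachable by following parents): {C, F, H, J, K, M}.
C is in that set, so it is an ancestor of M.

Yes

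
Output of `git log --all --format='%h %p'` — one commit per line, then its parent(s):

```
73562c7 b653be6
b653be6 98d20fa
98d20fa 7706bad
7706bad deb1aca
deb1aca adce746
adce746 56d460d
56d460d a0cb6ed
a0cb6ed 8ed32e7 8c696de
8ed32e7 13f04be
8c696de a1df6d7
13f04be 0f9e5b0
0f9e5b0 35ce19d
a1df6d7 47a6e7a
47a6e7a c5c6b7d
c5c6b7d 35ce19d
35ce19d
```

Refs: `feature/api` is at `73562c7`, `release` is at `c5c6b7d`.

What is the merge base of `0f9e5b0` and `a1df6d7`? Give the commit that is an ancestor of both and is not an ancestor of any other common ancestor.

35ce19d

Ancestors of 0f9e5b0: {0f9e5b0, 35ce19d}.
Ancestors of a1df6d7: {35ce19d, 47a6e7a, a1df6d7, c5c6b7d}.
Common ancestors: {35ce19d}.
The only common ancestor is 35ce19d, so it is the merge base.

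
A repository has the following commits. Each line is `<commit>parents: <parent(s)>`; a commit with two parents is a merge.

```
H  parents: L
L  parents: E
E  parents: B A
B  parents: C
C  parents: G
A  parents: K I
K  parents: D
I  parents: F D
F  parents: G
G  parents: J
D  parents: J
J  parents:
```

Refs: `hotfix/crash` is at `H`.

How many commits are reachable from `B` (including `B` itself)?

Walking parent pointers from B: reachable set = {B, C, G, J}.
That is 4 commits.

4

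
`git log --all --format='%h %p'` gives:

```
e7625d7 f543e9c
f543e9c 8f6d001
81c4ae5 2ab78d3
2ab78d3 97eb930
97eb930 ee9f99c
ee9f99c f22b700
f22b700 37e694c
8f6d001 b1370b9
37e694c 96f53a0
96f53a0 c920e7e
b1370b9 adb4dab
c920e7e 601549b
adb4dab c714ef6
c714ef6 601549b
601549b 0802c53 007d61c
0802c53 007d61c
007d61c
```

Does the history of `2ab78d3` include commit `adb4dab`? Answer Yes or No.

No

Ancestors of 2ab78d3: {007d61c, 0802c53, 2ab78d3, 37e694c, 601549b, 96f53a0, 97eb930, c920e7e, ee9f99c, f22b700}.
adb4dab is not in that set, so it is not an ancestor of 2ab78d3.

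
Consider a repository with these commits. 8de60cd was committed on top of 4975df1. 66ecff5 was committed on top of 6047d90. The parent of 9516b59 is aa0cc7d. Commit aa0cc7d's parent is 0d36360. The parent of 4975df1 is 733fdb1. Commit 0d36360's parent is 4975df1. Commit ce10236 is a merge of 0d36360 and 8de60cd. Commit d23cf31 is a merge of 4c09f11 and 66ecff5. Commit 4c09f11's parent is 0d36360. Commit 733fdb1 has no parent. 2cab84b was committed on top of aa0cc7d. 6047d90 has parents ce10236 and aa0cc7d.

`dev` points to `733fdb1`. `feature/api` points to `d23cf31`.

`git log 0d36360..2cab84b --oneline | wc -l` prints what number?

Reachable from 2cab84b: {0d36360, 2cab84b, 4975df1, 733fdb1, aa0cc7d}.
Reachable from 0d36360: {0d36360, 4975df1, 733fdb1}.
In 2cab84b's history but not 0d36360's: {2cab84b, aa0cc7d} — 2 commits.

2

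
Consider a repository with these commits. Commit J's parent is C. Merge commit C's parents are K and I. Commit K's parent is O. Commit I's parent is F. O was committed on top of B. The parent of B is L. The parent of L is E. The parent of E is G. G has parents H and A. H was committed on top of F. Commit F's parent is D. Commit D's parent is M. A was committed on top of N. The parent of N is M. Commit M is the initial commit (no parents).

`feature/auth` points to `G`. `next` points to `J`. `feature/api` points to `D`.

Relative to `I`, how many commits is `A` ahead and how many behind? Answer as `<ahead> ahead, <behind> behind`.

Reachable from A: {A, M, N}.
Reachable from I: {D, F, I, M}.
Only in A's history (ahead): {A, N} — 2.
Only in I's history (behind): {D, F, I} — 3.

2 ahead, 3 behind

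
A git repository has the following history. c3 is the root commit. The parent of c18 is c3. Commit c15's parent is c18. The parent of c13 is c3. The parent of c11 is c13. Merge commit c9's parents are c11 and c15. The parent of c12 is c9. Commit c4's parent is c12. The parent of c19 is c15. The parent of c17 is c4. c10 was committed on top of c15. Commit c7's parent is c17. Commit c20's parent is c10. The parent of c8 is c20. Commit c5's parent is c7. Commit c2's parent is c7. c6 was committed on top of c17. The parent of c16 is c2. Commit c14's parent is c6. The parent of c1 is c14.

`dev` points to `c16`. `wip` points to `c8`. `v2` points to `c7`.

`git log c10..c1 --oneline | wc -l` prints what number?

Reachable from c1: {c1, c11, c12, c13, c14, c15, c17, c18, c3, c4, c6, c9}.
Reachable from c10: {c10, c15, c18, c3}.
In c1's history but not c10's: {c1, c11, c12, c13, c14, c17, c4, c6, c9} — 9 commits.

9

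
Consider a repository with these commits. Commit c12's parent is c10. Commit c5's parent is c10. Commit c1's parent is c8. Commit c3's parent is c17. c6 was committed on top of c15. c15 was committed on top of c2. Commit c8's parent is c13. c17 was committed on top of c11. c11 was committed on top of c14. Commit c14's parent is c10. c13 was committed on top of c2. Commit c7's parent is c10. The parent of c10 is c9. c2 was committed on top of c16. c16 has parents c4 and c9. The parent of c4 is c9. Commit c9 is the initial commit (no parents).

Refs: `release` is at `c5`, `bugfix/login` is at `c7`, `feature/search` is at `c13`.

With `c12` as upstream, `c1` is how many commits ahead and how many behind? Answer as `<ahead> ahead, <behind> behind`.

6 ahead, 2 behind

Reachable from c1: {c1, c13, c16, c2, c4, c8, c9}.
Reachable from c12: {c10, c12, c9}.
Only in c1's history (ahead): {c1, c13, c16, c2, c4, c8} — 6.
Only in c12's history (behind): {c10, c12} — 2.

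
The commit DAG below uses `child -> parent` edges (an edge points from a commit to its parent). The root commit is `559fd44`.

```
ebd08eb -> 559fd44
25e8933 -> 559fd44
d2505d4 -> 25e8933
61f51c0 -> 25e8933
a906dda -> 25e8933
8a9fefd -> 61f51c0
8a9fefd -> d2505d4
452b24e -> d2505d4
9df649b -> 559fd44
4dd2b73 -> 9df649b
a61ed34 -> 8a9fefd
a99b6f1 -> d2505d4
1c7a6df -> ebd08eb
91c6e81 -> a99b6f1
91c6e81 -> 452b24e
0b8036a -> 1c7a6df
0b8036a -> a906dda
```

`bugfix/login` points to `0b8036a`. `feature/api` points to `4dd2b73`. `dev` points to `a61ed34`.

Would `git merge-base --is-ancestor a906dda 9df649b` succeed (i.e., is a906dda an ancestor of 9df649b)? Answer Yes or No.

No

Ancestors of 9df649b: {559fd44, 9df649b}.
a906dda is not in that set, so it is not an ancestor of 9df649b.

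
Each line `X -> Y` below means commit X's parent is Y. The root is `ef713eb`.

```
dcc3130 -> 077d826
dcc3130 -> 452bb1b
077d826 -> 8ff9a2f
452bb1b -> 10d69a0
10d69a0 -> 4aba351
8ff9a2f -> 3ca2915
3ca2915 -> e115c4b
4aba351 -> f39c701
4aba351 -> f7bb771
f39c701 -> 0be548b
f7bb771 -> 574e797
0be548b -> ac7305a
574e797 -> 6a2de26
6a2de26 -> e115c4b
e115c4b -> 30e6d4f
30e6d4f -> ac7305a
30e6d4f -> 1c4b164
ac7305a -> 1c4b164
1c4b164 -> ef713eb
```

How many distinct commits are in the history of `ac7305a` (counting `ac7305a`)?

Walking parent pointers from ac7305a: reachable set = {1c4b164, ac7305a, ef713eb}.
That is 3 commits.

3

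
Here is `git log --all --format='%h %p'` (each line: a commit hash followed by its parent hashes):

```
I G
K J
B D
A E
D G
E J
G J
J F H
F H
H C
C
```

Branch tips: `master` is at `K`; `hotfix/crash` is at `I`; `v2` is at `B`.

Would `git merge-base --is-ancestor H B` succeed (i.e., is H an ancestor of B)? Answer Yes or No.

Ancestors of B (commits reachable by following parents): {B, C, D, F, G, H, J}.
H is in that set, so it is an ancestor of B.

Yes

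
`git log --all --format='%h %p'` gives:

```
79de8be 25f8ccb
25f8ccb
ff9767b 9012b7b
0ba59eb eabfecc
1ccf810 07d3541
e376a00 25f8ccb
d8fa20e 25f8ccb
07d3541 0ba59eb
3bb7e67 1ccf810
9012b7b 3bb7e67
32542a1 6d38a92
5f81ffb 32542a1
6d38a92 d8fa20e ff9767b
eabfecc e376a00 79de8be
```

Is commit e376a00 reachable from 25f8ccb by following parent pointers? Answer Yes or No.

No

Ancestors of 25f8ccb: {25f8ccb}.
e376a00 is not in that set, so it is not an ancestor of 25f8ccb.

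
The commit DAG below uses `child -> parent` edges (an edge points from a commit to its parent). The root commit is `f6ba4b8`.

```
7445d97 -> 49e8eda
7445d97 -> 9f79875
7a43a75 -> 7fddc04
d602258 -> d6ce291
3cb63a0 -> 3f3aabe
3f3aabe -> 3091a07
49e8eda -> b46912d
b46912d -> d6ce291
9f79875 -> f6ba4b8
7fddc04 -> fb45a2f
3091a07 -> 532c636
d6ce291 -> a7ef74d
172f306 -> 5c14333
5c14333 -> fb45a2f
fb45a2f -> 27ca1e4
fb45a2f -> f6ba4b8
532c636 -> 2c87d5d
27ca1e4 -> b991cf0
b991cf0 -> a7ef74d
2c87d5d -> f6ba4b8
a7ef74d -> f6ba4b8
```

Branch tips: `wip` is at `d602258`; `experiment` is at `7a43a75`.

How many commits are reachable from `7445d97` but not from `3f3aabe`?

6

Reachable from 7445d97: {49e8eda, 7445d97, 9f79875, a7ef74d, b46912d, d6ce291, f6ba4b8}.
Reachable from 3f3aabe: {2c87d5d, 3091a07, 3f3aabe, 532c636, f6ba4b8}.
In 7445d97's history but not 3f3aabe's: {49e8eda, 7445d97, 9f79875, a7ef74d, b46912d, d6ce291} — 6 commits.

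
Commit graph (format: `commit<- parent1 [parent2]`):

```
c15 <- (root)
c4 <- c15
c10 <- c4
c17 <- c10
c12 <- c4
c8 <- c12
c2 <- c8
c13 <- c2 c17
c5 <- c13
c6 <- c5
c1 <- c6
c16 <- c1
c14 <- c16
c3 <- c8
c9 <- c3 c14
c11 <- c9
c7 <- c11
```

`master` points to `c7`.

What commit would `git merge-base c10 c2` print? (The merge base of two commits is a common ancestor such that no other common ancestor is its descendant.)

Ancestors of c10: {c10, c15, c4}.
Ancestors of c2: {c12, c15, c2, c4, c8}.
Common ancestors: {c15, c4}.
Among these, c4 is not an ancestor of any other common ancestor — it is the merge base.

c4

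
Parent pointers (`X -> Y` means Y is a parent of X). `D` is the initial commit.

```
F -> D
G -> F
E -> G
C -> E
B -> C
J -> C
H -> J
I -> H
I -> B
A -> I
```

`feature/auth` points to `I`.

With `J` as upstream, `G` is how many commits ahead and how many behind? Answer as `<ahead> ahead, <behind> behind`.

0 ahead, 3 behind

Reachable from G: {D, F, G}.
Reachable from J: {C, D, E, F, G, J}.
Only in G's history (ahead): {} — 0.
Only in J's history (behind): {C, E, J} — 3.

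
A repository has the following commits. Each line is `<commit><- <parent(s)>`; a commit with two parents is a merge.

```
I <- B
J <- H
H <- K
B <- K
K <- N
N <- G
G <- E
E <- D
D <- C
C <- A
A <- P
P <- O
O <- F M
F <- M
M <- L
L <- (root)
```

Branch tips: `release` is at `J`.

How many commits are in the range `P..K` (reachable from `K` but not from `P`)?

Reachable from K: {A, C, D, E, F, G, K, L, M, N, O, P}.
Reachable from P: {F, L, M, O, P}.
In K's history but not P's: {A, C, D, E, G, K, N} — 7 commits.

7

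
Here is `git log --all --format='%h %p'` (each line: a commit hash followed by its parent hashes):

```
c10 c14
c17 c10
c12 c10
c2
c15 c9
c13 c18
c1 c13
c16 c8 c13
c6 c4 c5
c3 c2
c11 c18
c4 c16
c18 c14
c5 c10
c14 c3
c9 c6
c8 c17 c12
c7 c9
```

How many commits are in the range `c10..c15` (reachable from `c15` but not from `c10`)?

Reachable from c15: {c10, c12, c13, c14, c15, c16, c17, c18, c2, c3, c4, c5, c6, c8, c9}.
Reachable from c10: {c10, c14, c2, c3}.
In c15's history but not c10's: {c12, c13, c15, c16, c17, c18, c4, c5, c6, c8, c9} — 11 commits.

11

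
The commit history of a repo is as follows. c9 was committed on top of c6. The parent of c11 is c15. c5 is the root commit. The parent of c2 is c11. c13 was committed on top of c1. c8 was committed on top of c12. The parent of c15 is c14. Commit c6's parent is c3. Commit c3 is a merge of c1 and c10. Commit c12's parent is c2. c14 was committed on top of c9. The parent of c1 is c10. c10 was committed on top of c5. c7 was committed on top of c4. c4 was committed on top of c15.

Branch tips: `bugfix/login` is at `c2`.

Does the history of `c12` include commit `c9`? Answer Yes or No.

Yes

Ancestors of c12 (commits reachable by following parents): {c1, c10, c11, c12, c14, c15, c2, c3, c5, c6, c9}.
c9 is in that set, so it is an ancestor of c12.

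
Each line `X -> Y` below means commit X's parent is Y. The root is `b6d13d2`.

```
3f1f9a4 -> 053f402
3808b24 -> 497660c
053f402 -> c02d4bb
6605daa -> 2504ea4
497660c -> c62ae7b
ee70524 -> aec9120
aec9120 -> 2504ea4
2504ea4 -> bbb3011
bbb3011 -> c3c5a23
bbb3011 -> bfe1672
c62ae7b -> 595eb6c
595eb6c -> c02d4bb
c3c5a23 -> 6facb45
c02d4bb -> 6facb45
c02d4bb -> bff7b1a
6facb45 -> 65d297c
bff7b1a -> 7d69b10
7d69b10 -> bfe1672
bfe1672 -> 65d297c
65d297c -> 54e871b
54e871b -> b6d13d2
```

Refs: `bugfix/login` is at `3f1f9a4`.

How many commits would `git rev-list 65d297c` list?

3

Walking parent pointers from 65d297c: reachable set = {54e871b, 65d297c, b6d13d2}.
That is 3 commits.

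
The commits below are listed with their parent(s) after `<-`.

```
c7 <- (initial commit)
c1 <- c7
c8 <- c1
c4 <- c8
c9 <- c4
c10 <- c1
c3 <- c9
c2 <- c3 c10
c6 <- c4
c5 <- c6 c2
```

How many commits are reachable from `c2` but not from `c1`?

Reachable from c2: {c1, c10, c2, c3, c4, c7, c8, c9}.
Reachable from c1: {c1, c7}.
In c2's history but not c1's: {c10, c2, c3, c4, c8, c9} — 6 commits.

6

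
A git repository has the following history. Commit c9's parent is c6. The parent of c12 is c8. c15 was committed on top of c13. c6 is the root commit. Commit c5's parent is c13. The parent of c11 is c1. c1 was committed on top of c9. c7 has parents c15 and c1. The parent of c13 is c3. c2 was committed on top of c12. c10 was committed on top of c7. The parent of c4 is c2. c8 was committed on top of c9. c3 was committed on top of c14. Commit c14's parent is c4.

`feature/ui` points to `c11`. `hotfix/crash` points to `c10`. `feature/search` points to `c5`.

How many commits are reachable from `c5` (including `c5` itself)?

10

Walking parent pointers from c5: reachable set = {c12, c13, c14, c2, c3, c4, c5, c6, c8, c9}.
That is 10 commits.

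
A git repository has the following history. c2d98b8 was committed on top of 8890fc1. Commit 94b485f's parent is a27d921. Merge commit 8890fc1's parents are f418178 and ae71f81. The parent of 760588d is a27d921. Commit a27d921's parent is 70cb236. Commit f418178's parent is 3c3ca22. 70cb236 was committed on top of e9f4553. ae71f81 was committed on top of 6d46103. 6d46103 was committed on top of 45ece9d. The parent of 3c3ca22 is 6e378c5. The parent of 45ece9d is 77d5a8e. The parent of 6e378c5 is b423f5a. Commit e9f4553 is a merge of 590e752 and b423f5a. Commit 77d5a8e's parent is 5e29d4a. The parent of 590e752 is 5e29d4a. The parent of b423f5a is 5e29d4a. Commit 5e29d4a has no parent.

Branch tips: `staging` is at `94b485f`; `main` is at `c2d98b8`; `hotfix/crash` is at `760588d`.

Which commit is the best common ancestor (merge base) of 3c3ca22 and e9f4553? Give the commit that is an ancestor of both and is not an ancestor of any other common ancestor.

Ancestors of 3c3ca22: {3c3ca22, 5e29d4a, 6e378c5, b423f5a}.
Ancestors of e9f4553: {590e752, 5e29d4a, b423f5a, e9f4553}.
Common ancestors: {5e29d4a, b423f5a}.
Among these, b423f5a is not an ancestor of any other common ancestor — it is the merge base.

b423f5a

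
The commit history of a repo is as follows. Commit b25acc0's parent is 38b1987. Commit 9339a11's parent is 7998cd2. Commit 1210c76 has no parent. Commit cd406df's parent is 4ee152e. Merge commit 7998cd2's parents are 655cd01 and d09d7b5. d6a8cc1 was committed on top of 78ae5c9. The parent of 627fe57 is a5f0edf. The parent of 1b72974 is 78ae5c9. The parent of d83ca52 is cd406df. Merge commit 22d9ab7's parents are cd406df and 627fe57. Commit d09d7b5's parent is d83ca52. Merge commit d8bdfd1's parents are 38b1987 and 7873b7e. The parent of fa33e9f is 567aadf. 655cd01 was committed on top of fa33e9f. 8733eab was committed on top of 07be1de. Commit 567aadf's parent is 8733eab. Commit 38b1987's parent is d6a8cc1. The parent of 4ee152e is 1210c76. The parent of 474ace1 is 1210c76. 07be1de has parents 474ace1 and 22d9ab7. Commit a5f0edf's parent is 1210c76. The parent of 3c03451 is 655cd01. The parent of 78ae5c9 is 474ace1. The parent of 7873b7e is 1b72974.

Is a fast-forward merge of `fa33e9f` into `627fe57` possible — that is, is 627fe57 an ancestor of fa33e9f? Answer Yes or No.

A fast-forward from 627fe57 to fa33e9f is possible iff 627fe57 is an ancestor of fa33e9f.
Ancestors of fa33e9f: {07be1de, 1210c76, 22d9ab7, 474ace1, 4ee152e, 567aadf, 627fe57, 8733eab, a5f0edf, cd406df, fa33e9f}.
627fe57 is among them, so fast-forward is possible.

Yes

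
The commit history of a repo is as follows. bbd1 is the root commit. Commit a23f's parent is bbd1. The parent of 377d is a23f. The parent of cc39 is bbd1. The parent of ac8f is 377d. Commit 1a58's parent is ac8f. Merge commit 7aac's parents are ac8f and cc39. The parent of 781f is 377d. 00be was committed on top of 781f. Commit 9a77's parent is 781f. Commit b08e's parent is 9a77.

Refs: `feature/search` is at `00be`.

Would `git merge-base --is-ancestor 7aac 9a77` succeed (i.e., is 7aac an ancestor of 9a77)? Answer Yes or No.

No

Ancestors of 9a77: {377d, 781f, 9a77, a23f, bbd1}.
7aac is not in that set, so it is not an ancestor of 9a77.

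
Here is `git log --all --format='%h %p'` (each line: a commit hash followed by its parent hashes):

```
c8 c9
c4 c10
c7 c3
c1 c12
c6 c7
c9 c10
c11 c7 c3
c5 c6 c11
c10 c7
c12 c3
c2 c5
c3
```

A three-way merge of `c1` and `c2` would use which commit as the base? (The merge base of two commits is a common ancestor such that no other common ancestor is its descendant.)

Ancestors of c1: {c1, c12, c3}.
Ancestors of c2: {c11, c2, c3, c5, c6, c7}.
Common ancestors: {c3}.
The only common ancestor is c3, so it is the merge base.

c3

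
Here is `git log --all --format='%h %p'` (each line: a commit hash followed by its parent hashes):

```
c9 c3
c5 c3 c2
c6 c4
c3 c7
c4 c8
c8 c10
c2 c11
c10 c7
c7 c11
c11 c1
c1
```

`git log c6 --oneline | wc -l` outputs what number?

7

Walking parent pointers from c6: reachable set = {c1, c10, c11, c4, c6, c7, c8}.
That is 7 commits.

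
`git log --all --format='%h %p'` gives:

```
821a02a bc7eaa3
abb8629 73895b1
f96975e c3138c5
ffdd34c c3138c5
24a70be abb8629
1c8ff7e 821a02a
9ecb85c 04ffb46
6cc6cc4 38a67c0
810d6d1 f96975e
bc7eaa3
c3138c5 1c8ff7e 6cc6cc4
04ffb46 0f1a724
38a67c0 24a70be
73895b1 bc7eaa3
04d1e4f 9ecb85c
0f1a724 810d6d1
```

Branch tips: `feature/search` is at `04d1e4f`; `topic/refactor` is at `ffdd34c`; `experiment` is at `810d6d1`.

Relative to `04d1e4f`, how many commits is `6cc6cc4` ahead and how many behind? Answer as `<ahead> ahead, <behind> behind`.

Reachable from 6cc6cc4: {24a70be, 38a67c0, 6cc6cc4, 73895b1, abb8629, bc7eaa3}.
Reachable from 04d1e4f: {04d1e4f, 04ffb46, 0f1a724, 1c8ff7e, 24a70be, 38a67c0, 6cc6cc4, 73895b1, 810d6d1, 821a02a, 9ecb85c, abb8629, bc7eaa3, c3138c5, f96975e}.
Only in 6cc6cc4's history (ahead): {} — 0.
Only in 04d1e4f's history (behind): {04d1e4f, 04ffb46, 0f1a724, 1c8ff7e, 810d6d1, 821a02a, 9ecb85c, c3138c5, f96975e} — 9.

0 ahead, 9 behind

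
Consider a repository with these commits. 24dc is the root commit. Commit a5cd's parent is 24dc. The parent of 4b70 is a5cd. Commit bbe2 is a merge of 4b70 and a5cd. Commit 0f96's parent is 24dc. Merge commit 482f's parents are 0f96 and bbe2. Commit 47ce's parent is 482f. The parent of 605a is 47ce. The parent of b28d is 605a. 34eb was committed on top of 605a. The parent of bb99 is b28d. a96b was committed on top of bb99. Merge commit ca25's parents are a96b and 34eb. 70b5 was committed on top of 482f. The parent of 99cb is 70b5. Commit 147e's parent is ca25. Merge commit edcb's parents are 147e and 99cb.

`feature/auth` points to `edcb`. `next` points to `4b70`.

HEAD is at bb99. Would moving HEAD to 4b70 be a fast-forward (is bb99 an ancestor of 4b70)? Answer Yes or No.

No

A fast-forward from bb99 to 4b70 is possible iff bb99 is an ancestor of 4b70.
Ancestors of 4b70: {24dc, 4b70, a5cd}.
bb99 is not among them, so fast-forward is not possible.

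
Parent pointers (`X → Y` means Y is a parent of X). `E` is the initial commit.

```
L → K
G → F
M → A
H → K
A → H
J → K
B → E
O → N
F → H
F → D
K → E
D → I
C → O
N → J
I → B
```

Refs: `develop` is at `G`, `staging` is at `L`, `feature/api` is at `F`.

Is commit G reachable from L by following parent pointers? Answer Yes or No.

No

Ancestors of L: {E, K, L}.
G is not in that set, so it is not an ancestor of L.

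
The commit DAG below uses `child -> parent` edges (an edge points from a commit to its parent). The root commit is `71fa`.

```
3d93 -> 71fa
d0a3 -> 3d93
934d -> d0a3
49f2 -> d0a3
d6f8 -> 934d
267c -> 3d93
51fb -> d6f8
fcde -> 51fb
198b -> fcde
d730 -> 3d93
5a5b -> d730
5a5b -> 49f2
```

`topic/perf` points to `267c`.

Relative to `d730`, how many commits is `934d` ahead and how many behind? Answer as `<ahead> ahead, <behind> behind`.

Reachable from 934d: {3d93, 71fa, 934d, d0a3}.
Reachable from d730: {3d93, 71fa, d730}.
Only in 934d's history (ahead): {934d, d0a3} — 2.
Only in d730's history (behind): {d730} — 1.

2 ahead, 1 behind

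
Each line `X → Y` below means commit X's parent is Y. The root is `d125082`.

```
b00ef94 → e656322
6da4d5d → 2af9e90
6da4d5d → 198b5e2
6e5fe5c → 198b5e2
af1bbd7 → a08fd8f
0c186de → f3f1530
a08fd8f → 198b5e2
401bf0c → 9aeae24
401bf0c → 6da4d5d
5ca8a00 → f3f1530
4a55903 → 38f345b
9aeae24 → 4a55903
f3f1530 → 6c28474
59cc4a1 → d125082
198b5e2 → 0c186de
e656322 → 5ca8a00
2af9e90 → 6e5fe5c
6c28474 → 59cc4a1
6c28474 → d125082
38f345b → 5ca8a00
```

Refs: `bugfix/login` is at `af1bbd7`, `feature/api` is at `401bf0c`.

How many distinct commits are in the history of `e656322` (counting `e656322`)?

6

Walking parent pointers from e656322: reachable set = {59cc4a1, 5ca8a00, 6c28474, d125082, e656322, f3f1530}.
That is 6 commits.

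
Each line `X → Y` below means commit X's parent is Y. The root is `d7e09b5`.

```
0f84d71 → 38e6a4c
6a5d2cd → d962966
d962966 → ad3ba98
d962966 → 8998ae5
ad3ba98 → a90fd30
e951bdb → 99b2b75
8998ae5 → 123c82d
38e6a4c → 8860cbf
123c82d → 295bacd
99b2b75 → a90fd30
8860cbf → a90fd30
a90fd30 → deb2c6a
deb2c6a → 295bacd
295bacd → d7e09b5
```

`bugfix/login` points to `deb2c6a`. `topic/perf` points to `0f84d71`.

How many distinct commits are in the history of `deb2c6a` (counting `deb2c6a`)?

Walking parent pointers from deb2c6a: reachable set = {295bacd, d7e09b5, deb2c6a}.
That is 3 commits.

3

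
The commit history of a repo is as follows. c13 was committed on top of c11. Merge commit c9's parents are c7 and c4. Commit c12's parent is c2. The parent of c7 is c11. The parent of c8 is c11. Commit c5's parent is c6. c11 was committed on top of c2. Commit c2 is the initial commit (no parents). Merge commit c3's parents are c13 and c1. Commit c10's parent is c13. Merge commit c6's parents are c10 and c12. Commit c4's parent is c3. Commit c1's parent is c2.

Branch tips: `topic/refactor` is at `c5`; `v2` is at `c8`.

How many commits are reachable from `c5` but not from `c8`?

Reachable from c5: {c10, c11, c12, c13, c2, c5, c6}.
Reachable from c8: {c11, c2, c8}.
In c5's history but not c8's: {c10, c12, c13, c5, c6} — 5 commits.

5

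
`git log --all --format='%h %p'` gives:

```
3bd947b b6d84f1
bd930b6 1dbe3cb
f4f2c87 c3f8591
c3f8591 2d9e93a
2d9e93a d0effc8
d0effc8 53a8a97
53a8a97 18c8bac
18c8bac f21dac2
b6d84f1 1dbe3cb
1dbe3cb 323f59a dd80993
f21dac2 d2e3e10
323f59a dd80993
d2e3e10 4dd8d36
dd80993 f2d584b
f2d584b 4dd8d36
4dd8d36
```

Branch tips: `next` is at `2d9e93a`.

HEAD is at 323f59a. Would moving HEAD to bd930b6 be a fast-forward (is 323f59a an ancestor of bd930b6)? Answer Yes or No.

Yes

A fast-forward from 323f59a to bd930b6 is possible iff 323f59a is an ancestor of bd930b6.
Ancestors of bd930b6: {1dbe3cb, 323f59a, 4dd8d36, bd930b6, dd80993, f2d584b}.
323f59a is among them, so fast-forward is possible.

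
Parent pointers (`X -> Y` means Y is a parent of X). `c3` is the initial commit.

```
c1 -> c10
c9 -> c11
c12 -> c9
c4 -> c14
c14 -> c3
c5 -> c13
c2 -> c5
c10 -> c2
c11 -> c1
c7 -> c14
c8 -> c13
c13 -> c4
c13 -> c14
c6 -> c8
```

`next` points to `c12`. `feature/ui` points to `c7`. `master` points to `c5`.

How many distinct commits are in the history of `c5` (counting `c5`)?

Walking parent pointers from c5: reachable set = {c13, c14, c3, c4, c5}.
That is 5 commits.

5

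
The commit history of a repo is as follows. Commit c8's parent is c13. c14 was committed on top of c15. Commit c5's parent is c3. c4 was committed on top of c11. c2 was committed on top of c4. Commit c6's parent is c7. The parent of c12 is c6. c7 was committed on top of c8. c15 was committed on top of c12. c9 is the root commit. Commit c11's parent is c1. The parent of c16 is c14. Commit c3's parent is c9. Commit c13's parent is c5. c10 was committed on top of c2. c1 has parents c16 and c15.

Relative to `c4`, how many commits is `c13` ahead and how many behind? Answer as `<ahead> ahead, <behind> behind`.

Reachable from c13: {c13, c3, c5, c9}.
Reachable from c4: {c1, c11, c12, c13, c14, c15, c16, c3, c4, c5, c6, c7, c8, c9}.
Only in c13's history (ahead): {} — 0.
Only in c4's history (behind): {c1, c11, c12, c14, c15, c16, c4, c6, c7, c8} — 10.

0 ahead, 10 behind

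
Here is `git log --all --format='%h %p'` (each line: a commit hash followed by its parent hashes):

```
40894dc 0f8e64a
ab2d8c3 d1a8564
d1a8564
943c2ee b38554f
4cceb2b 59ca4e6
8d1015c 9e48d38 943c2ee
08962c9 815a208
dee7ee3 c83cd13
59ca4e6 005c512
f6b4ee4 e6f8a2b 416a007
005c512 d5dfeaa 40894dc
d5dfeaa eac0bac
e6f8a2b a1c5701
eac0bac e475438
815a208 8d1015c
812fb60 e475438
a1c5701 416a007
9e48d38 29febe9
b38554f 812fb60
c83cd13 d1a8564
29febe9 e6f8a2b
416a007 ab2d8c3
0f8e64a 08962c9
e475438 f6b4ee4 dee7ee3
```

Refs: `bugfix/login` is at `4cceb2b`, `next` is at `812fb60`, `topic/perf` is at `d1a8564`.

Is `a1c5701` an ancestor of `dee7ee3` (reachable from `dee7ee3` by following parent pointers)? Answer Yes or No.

Ancestors of dee7ee3: {c83cd13, d1a8564, dee7ee3}.
a1c5701 is not in that set, so it is not an ancestor of dee7ee3.

No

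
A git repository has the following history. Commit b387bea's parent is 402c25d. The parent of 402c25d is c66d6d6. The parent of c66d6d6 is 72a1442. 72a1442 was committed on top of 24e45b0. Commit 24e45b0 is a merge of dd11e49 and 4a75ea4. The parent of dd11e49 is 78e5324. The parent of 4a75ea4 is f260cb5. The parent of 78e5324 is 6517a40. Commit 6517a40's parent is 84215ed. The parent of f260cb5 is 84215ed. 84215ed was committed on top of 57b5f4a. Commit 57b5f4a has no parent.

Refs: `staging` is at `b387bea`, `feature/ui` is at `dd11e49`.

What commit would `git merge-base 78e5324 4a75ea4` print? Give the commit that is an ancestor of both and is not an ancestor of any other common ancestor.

Ancestors of 78e5324: {57b5f4a, 6517a40, 78e5324, 84215ed}.
Ancestors of 4a75ea4: {4a75ea4, 57b5f4a, 84215ed, f260cb5}.
Common ancestors: {57b5f4a, 84215ed}.
Among these, 84215ed is not an ancestor of any other common ancestor — it is the merge base.

84215ed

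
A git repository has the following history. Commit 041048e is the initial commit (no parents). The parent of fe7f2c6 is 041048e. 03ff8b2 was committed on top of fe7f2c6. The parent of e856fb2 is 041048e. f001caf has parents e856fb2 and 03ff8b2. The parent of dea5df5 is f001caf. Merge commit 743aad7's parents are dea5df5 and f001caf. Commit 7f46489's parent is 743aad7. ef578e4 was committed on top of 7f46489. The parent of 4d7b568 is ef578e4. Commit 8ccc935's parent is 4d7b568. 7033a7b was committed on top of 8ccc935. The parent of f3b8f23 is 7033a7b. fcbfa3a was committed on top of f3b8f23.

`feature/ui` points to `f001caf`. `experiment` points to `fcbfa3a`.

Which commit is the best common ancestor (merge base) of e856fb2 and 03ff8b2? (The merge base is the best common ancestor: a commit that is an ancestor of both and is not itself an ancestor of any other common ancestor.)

041048e

Ancestors of e856fb2: {041048e, e856fb2}.
Ancestors of 03ff8b2: {03ff8b2, 041048e, fe7f2c6}.
Common ancestors: {041048e}.
The only common ancestor is 041048e, so it is the merge base.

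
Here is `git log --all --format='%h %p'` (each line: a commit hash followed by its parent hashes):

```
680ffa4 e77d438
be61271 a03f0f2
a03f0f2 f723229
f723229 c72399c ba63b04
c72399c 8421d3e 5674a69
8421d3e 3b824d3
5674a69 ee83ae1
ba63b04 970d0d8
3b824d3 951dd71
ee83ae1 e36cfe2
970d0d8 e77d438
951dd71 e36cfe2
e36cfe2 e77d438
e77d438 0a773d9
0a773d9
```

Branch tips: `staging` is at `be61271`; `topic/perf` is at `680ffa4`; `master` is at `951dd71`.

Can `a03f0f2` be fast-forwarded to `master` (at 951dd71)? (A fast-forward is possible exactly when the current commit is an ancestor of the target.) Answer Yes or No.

No

A fast-forward from a03f0f2 to 951dd71 is possible iff a03f0f2 is an ancestor of 951dd71.
Ancestors of 951dd71: {0a773d9, 951dd71, e36cfe2, e77d438}.
a03f0f2 is not among them, so fast-forward is not possible.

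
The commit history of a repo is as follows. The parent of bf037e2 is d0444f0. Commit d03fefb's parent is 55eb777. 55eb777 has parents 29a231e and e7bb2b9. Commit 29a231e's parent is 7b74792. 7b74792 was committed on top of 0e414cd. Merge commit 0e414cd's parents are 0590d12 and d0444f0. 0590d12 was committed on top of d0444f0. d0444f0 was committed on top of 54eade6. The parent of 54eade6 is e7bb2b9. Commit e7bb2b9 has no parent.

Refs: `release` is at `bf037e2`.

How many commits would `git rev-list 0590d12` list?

4

Walking parent pointers from 0590d12: reachable set = {0590d12, 54eade6, d0444f0, e7bb2b9}.
That is 4 commits.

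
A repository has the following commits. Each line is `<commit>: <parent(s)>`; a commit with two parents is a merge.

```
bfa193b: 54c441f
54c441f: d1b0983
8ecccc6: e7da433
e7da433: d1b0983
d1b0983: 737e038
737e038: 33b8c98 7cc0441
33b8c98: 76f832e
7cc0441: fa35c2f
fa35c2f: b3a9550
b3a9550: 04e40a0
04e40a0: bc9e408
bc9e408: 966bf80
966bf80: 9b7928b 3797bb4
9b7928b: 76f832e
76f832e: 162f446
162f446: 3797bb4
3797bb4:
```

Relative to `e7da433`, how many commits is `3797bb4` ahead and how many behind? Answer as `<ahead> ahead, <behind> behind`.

0 ahead, 13 behind

Reachable from 3797bb4: {3797bb4}.
Reachable from e7da433: {04e40a0, 162f446, 33b8c98, 3797bb4, 737e038, 76f832e, 7cc0441, 966bf80, 9b7928b, b3a9550, bc9e408, d1b0983, e7da433, fa35c2f}.
Only in 3797bb4's history (ahead): {} — 0.
Only in e7da433's history (behind): {04e40a0, 162f446, 33b8c98, 737e038, 76f832e, 7cc0441, 966bf80, 9b7928b, b3a9550, bc9e408, d1b0983, e7da433, fa35c2f} — 13.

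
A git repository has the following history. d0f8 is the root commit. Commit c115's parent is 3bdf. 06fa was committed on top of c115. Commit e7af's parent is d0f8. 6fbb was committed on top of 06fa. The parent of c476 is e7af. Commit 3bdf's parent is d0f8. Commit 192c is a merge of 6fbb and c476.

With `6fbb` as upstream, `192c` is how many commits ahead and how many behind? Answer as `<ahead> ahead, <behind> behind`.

3 ahead, 0 behind

Reachable from 192c: {06fa, 192c, 3bdf, 6fbb, c115, c476, d0f8, e7af}.
Reachable from 6fbb: {06fa, 3bdf, 6fbb, c115, d0f8}.
Only in 192c's history (ahead): {192c, c476, e7af} — 3.
Only in 6fbb's history (behind): {} — 0.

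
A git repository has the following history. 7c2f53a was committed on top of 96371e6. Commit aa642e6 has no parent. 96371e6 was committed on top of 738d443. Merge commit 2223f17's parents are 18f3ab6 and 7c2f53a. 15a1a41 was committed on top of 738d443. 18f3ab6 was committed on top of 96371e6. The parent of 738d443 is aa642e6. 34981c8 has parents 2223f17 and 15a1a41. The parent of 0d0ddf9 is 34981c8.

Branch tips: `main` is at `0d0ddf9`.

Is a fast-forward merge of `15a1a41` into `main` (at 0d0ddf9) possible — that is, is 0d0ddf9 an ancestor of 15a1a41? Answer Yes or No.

No

A fast-forward from 0d0ddf9 to 15a1a41 is possible iff 0d0ddf9 is an ancestor of 15a1a41.
Ancestors of 15a1a41: {15a1a41, 738d443, aa642e6}.
0d0ddf9 is not among them, so fast-forward is not possible.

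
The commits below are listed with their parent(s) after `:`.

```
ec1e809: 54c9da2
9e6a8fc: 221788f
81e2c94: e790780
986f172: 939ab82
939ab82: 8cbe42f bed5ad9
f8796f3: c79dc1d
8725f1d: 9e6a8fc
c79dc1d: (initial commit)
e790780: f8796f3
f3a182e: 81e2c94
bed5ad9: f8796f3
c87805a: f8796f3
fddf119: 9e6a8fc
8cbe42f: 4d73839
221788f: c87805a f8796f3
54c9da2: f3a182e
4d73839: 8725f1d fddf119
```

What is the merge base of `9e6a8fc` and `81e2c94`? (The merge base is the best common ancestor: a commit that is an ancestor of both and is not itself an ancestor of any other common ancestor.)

f8796f3

Ancestors of 9e6a8fc: {221788f, 9e6a8fc, c79dc1d, c87805a, f8796f3}.
Ancestors of 81e2c94: {81e2c94, c79dc1d, e790780, f8796f3}.
Common ancestors: {c79dc1d, f8796f3}.
Among these, f8796f3 is not an ancestor of any other common ancestor — it is the merge base.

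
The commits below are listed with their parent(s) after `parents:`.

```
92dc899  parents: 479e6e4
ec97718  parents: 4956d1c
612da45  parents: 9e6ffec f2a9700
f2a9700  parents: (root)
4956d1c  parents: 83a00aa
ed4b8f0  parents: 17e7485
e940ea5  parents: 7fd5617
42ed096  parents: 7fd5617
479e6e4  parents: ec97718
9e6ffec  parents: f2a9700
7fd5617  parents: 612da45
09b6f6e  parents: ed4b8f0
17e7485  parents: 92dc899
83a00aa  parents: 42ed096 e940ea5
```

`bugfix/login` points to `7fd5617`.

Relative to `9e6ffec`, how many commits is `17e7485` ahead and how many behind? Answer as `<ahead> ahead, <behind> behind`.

Reachable from 17e7485: {17e7485, 42ed096, 479e6e4, 4956d1c, 612da45, 7fd5617, 83a00aa, 92dc899, 9e6ffec, e940ea5, ec97718, f2a9700}.
Reachable from 9e6ffec: {9e6ffec, f2a9700}.
Only in 17e7485's history (ahead): {17e7485, 42ed096, 479e6e4, 4956d1c, 612da45, 7fd5617, 83a00aa, 92dc899, e940ea5, ec97718} — 10.
Only in 9e6ffec's history (behind): {} — 0.

10 ahead, 0 behind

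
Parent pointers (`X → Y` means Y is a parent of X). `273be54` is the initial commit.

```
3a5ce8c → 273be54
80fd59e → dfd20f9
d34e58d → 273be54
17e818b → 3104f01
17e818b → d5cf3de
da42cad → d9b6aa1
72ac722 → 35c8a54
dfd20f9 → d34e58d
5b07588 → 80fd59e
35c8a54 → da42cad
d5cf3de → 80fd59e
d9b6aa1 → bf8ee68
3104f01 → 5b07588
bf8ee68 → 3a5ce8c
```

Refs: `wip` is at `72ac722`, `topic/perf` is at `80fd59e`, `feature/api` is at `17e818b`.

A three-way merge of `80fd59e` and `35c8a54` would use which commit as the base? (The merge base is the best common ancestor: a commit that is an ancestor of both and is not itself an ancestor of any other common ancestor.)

Ancestors of 80fd59e: {273be54, 80fd59e, d34e58d, dfd20f9}.
Ancestors of 35c8a54: {273be54, 35c8a54, 3a5ce8c, bf8ee68, d9b6aa1, da42cad}.
Common ancestors: {273be54}.
The only common ancestor is 273be54, so it is the merge base.

273be54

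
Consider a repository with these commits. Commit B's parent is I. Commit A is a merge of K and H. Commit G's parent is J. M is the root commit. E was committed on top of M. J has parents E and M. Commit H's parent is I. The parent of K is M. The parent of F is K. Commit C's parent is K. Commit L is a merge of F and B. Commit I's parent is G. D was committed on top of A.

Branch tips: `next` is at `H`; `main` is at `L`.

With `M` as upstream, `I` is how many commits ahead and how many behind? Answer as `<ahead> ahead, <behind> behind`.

Reachable from I: {E, G, I, J, M}.
Reachable from M: {M}.
Only in I's history (ahead): {E, G, I, J} — 4.
Only in M's history (behind): {} — 0.

4 ahead, 0 behind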